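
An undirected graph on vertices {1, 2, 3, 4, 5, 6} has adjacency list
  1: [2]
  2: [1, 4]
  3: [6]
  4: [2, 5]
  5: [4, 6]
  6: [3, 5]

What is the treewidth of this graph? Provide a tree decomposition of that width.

Treewidth 1.
Bags: B1 = {3, 6}  B2 = {5, 6}  B3 = {4, 5}  B4 = {2, 4}  B5 = {1, 2}
Tree: B1–B2, B2–B3, B3–B4, B4–B5

Each bag holds 2 vertices, so the decomposition has width 1, which upper-bounds the treewidth. Any graph with an edge has treewidth ≥ 1, and G has the edge 3–6. Combining the bounds, tw(G) = 1.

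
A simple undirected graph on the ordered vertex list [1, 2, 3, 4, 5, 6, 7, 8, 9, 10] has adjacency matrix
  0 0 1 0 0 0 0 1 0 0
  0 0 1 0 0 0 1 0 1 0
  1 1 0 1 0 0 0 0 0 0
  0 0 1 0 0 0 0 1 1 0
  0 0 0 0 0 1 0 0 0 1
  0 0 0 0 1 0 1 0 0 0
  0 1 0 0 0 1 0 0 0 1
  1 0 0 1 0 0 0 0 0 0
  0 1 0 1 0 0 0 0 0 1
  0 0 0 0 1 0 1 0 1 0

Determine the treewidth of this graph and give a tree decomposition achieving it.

The largest bag has 3 vertices, giving width 2; this decomposition certifies tw(G) ≤ 2. For the lower bound, G contains the cycle 1–8–4–3–1, so G is not a forest; only forests have treewidth ≤ 1, hence tw(G) ≥ 2. Hence tw(G) = 2 exactly.

Treewidth 2.
One optimal decomposition is:
Bags: B1 = {1, 3, 8}  B2 = {3, 4, 8}  B3 = {2, 3, 4}  B4 = {2, 4, 9}  B5 = {2, 7, 9}  B6 = {7, 9, 10}  B7 = {6, 7, 10}  B8 = {5, 6, 10}
Tree: B1–B2, B2–B3, B3–B4, B4–B5, B5–B6, B6–B7, B7–B8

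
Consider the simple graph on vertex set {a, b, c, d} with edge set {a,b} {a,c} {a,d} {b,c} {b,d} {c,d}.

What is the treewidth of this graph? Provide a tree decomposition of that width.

With just one bag of size 4, the width is 4 − 1 = 3, so tw(G) ≤ 3. For the lower bound, the 4 vertices {a, b, c, d} are pairwise adjacent, and any tree decomposition puts a clique entirely inside one bag — forcing width ≥ 3. Hence tw(G) = 3 exactly.

Treewidth 3.
One optimal decomposition is:
Bags: B1 = {a, b, c, d}
Tree: (single bag)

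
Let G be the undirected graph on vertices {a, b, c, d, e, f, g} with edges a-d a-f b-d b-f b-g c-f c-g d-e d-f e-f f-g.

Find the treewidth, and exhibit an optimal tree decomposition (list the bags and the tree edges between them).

Every bag has size at most 3, so the width is 3 − 1 = 2 and tw(G) ≤ 2. Conversely, {d, e, f} is a clique of size 3, and the vertices of any clique must share a bag in every tree decomposition; so some bag has ≥ 3 vertices and tw(G) ≥ 2. Hence tw(G) = 2 exactly.

Treewidth 2.
One such decomposition:
Bags: B1 = {b, d, f}  B2 = {d, e, f}  B3 = {b, f, g}  B4 = {a, d, f}  B5 = {c, f, g}
Tree: B1–B2, B1–B3, B2–B4, B3–B5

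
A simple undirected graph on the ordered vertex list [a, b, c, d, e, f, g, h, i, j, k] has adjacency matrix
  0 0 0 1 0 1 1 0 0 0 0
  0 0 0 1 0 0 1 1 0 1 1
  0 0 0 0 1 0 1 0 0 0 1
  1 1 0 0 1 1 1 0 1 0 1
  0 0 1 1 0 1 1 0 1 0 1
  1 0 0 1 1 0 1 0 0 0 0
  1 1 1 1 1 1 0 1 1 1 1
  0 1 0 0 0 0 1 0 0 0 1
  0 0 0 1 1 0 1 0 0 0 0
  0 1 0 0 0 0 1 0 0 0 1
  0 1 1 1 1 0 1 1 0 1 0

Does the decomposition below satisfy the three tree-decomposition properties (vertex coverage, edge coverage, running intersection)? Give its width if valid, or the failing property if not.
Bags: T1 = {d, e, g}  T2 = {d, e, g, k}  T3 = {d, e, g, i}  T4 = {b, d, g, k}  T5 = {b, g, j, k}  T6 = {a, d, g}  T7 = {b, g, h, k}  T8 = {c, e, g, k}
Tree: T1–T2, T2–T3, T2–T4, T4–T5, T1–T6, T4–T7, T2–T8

A tree decomposition must satisfy three properties: every vertex lies in some bag; for every edge, both endpoints lie together in some bag; and for every vertex, the bags containing it form a connected subtree. Here vertex f appears in no bag, so the decomposition is invalid.

No — vertex f appears in no bag.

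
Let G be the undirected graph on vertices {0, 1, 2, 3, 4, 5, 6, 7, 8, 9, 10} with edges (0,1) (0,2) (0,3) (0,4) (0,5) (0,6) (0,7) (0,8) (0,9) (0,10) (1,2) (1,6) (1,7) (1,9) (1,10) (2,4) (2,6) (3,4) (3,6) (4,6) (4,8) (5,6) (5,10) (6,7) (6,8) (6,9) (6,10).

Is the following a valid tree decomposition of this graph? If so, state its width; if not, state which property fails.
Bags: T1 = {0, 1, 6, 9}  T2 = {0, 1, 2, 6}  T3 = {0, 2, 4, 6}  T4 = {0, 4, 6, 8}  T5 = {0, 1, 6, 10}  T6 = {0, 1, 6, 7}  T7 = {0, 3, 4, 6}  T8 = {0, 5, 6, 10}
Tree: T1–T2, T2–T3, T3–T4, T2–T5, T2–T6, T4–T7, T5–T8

Yes; width 3.

Every vertex of G appears in some bag (union = {0, 1, 2, 3, 4, 5, 6, 7, 8, 9, 10}); every edge is covered by a bag; and for each vertex v the set of bags containing v is connected in the bag tree. The decomposition is therefore valid. The largest bag has 4 vertices, so the width is 3.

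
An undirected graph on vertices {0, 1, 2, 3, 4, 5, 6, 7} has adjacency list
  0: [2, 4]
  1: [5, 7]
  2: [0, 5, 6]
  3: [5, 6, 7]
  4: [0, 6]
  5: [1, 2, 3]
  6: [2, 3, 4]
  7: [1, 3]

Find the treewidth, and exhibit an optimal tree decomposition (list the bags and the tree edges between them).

Treewidth 2.
Bags: B1 = {0, 2, 4}  B2 = {2, 4, 6}  B3 = {2, 5, 6}  B4 = {3, 5, 6}  B5 = {1, 3, 5}  B6 = {1, 3, 7}
Tree: B1–B2, B2–B3, B3–B4, B4–B5, B5–B6

Every bag has size at most 3, so the width is 3 − 1 = 2 and tw(G) ≤ 2. Since 0–4–6–2–0 is a cycle in G, G is not acyclic. Forests are exactly the graphs of treewidth ≤ 1, so tw(G) ≥ 2. Combining the bounds, tw(G) = 2.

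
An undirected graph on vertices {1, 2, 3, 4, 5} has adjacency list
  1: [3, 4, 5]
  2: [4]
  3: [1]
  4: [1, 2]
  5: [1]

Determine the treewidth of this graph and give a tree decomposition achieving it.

Every bag has size at most 2, so the width is 2 − 1 = 1 and tw(G) ≤ 1. Since G has at least one edge (e.g. 4–1), it is not an edgeless graph, so tw(G) ≥ 1. The upper and lower bounds meet at 1, so that is the treewidth.

Treewidth 1.
One such decomposition:
Bags: B1 = {1, 4}  B2 = {1, 5}  B3 = {1, 3}  B4 = {2, 4}
Tree: B1–B2, B1–B3, B1–B4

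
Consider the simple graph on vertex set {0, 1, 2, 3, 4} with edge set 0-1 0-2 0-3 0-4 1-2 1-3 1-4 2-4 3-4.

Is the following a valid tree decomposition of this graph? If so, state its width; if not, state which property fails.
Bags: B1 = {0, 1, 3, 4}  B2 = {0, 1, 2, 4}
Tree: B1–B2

Yes; width 3.

Checking the three conditions: (i) the bags cover all of {0, 1, 2, 3, 4}; (ii) for each edge, some bag contains both endpoints; (iii) the bags containing any fixed vertex form a subtree. All hold, so the decomposition is valid with width 4 − 1 = 3.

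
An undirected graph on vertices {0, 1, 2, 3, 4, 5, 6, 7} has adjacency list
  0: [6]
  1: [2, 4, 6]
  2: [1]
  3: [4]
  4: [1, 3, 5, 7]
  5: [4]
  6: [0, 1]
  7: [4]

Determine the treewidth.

1

A width-1 tree decomposition is:
Bags: B1 = {1, 2}  B2 = {1, 4}  B3 = {1, 6}  B4 = {3, 4}  B5 = {4, 5}  B6 = {0, 6}  B7 = {4, 7}
Tree: B1–B2, B2–B3, B2–B4, B2–B5, B3–B6, B2–B7
Each bag holds 2 vertices, so the decomposition has width 1, which upper-bounds the treewidth. Any graph with an edge has treewidth ≥ 1, and G has the edge 2–1. The upper and lower bounds meet at 1, so that is the treewidth.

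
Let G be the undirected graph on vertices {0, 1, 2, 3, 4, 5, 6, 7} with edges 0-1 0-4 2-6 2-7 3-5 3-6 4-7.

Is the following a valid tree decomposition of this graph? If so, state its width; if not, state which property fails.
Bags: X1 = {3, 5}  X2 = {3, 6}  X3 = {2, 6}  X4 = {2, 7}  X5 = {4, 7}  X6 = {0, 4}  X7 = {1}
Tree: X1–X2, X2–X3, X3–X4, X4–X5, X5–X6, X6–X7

No — edge (0,1) lies in no bag.

A tree decomposition must satisfy three properties: every vertex lies in some bag; for every edge, both endpoints lie together in some bag; and for every vertex, the bags containing it form a connected subtree. Here edge (0,1) lies in no bag, so the decomposition is invalid.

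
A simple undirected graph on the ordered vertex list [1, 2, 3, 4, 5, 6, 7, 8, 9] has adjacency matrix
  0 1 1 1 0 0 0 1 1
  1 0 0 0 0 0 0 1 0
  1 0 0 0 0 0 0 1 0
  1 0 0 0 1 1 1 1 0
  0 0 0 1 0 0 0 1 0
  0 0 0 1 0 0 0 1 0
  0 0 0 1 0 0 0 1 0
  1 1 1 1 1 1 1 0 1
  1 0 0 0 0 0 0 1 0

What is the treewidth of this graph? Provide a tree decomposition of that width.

Treewidth 2.
One such decomposition:
Bags: B1 = {1, 8, 9}  B2 = {1, 2, 8}  B3 = {1, 4, 8}  B4 = {1, 3, 8}  B5 = {4, 7, 8}  B6 = {4, 6, 8}  B7 = {4, 5, 8}
Tree: B1–B2, B1–B3, B2–B4, B3–B5, B5–B6, B5–B7

The largest bag has 3 vertices, giving width 2; this decomposition certifies tw(G) ≤ 2. For the lower bound, the 3 vertices {1, 8, 9} are pairwise adjacent, and any tree decomposition puts a clique entirely inside one bag — forcing width ≥ 2. Therefore the treewidth is 2.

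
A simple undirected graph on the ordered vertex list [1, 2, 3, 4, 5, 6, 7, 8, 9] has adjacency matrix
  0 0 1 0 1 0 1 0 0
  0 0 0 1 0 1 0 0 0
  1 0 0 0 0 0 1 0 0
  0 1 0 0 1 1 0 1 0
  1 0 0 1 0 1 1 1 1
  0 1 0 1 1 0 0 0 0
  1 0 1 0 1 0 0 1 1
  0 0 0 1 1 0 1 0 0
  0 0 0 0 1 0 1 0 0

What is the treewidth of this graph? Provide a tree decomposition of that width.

Each bag holds 3 vertices, so the decomposition has width 2, which upper-bounds the treewidth. On the other hand G contains the 3-clique {2, 4, 6}. A clique must lie in a single bag of any decomposition, so no decomposition can have width below 2. Therefore the treewidth is 2.

Treewidth 2.
Bags: B1 = {1, 5, 7}  B2 = {5, 7, 8}  B3 = {4, 5, 8}  B4 = {5, 7, 9}  B5 = {1, 3, 7}  B6 = {4, 5, 6}  B7 = {2, 4, 6}
Tree: B1–B2, B2–B3, B1–B4, B1–B5, B3–B6, B6–B7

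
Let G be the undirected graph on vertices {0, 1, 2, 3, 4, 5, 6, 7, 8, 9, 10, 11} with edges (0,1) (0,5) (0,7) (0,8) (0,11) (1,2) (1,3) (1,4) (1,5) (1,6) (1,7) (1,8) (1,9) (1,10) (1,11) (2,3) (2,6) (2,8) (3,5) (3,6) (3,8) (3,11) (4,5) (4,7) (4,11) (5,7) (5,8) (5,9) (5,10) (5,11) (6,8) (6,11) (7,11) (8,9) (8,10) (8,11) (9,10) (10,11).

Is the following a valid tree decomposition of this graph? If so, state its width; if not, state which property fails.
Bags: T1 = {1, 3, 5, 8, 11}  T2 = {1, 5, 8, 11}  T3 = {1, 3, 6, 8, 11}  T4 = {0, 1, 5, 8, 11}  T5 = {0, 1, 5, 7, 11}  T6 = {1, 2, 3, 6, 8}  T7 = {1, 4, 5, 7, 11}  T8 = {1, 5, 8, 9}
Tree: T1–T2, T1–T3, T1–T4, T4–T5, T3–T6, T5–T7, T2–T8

A tree decomposition must satisfy three properties: every vertex lies in some bag; for every edge, both endpoints lie together in some bag; and for every vertex, the bags containing it form a connected subtree. Here vertex 10 appears in no bag, so the decomposition is invalid.

No — vertex 10 appears in no bag.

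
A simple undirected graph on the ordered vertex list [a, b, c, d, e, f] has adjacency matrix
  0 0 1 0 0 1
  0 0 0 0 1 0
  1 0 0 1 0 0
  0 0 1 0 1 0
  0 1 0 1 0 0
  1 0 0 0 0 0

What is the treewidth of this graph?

A width-1 tree decomposition is:
Bags: B1 = {b, e}  B2 = {d, e}  B3 = {c, d}  B4 = {a, c}  B5 = {a, f}
Tree: B1–B2, B2–B3, B3–B4, B4–B5
The largest bag has 2 vertices, giving width 1; this decomposition certifies tw(G) ≤ 1. Any graph with an edge has treewidth ≥ 1, and G has the edge b–e. Combining the bounds, tw(G) = 1.

1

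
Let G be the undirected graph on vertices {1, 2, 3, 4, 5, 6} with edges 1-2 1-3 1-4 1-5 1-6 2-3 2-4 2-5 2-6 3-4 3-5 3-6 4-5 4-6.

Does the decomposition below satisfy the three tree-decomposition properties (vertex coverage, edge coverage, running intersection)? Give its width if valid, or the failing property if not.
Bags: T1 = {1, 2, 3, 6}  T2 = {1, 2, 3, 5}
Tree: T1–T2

A tree decomposition must satisfy three properties: every vertex lies in some bag; for every edge, both endpoints lie together in some bag; and for every vertex, the bags containing it form a connected subtree. Here vertex 4 appears in no bag, so the decomposition is invalid.

No — vertex 4 appears in no bag.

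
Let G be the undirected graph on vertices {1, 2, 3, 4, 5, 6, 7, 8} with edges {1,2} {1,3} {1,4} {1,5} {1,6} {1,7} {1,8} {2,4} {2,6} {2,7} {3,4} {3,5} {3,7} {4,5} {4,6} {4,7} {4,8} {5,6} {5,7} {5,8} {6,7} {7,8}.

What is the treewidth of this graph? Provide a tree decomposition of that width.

The largest bag has 5 vertices, giving width 4; this decomposition certifies tw(G) ≤ 4. For the lower bound, the 5 vertices {1, 2, 4, 6, 7} are pairwise adjacent, and any tree decomposition puts a clique entirely inside one bag — forcing width ≥ 4. Hence tw(G) = 4 exactly.

Treewidth 4.
Bags: B1 = {1, 4, 5, 6, 7}  B2 = {1, 3, 4, 5, 7}  B3 = {1, 4, 5, 7, 8}  B4 = {1, 2, 4, 6, 7}
Tree: B1–B2, B1–B3, B1–B4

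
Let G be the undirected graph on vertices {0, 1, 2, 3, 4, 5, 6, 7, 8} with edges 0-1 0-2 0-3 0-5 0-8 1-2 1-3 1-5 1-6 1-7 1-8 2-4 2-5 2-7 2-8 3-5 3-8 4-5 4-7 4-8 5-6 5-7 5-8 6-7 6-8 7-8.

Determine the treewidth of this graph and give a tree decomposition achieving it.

Treewidth 4.
One such decomposition:
Bags: B1 = {0, 1, 3, 5, 8}  B2 = {0, 1, 2, 5, 8}  B3 = {1, 2, 5, 7, 8}  B4 = {1, 5, 6, 7, 8}  B5 = {2, 4, 5, 7, 8}
Tree: B1–B2, B2–B3, B3–B4, B3–B5

Each bag holds 5 vertices, so the decomposition has width 4, which upper-bounds the treewidth. On the other hand G contains the 5-clique {0, 1, 2, 5, 8}. A clique must lie in a single bag of any decomposition, so no decomposition can have width below 4. Therefore the treewidth is 4.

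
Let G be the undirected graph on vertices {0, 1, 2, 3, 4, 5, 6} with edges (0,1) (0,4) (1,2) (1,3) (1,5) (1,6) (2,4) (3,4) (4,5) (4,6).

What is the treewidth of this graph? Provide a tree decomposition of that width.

The largest bag has 3 vertices, giving width 2; this decomposition certifies tw(G) ≤ 2. Since 4–5–1–6–4 is a cycle in G, G is not acyclic. Forests are exactly the graphs of treewidth ≤ 1, so tw(G) ≥ 2. Combining the bounds, tw(G) = 2.

Treewidth 2.
One optimal decomposition is:
Bags: B1 = {1, 4, 5}  B2 = {1, 4, 6}  B3 = {0, 1, 4}  B4 = {1, 3, 4}  B5 = {1, 2, 4}
Tree: B1–B2, B2–B3, B3–B4, B4–B5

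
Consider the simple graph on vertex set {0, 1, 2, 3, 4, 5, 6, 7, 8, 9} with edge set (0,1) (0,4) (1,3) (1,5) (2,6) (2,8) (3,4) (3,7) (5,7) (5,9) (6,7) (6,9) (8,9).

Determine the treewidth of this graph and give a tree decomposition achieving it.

The largest bag has 3 vertices, giving width 2; this decomposition certifies tw(G) ≤ 2. Since 8–2–6–9–8 is a cycle in G, G is not acyclic. Forests are exactly the graphs of treewidth ≤ 1, so tw(G) ≥ 2. Hence tw(G) = 2 exactly.

Treewidth 2.
One optimal decomposition is:
Bags: B1 = {2, 8, 9}  B2 = {2, 6, 9}  B3 = {5, 6, 9}  B4 = {5, 6, 7}  B5 = {1, 5, 7}  B6 = {1, 3, 7}  B7 = {0, 1, 3}  B8 = {0, 3, 4}
Tree: B1–B2, B2–B3, B3–B4, B4–B5, B5–B6, B6–B7, B7–B8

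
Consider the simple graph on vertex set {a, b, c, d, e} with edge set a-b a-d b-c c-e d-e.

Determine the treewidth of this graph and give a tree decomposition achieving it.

Treewidth 2.
One optimal decomposition is:
Bags: B1 = {a, b, d}  B2 = {b, d, e}  B3 = {b, c, e}
Tree: B1–B2, B2–B3

Every bag has size at most 3, so the width is 3 − 1 = 2 and tw(G) ≤ 2. For the lower bound, G contains the cycle b–a–d–e–c–b, so G is not a forest; only forests have treewidth ≤ 1, hence tw(G) ≥ 2. Hence tw(G) = 2 exactly.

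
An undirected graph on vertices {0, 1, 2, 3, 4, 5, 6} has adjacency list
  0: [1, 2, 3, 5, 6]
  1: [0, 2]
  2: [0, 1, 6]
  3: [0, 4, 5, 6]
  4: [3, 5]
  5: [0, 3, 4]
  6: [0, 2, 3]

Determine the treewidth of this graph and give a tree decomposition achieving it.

Treewidth 2.
One such decomposition:
Bags: B1 = {0, 3, 6}  B2 = {0, 2, 6}  B3 = {0, 1, 2}  B4 = {0, 3, 5}  B5 = {3, 4, 5}
Tree: B1–B2, B2–B3, B1–B4, B4–B5

Every bag has size at most 3, so the width is 3 − 1 = 2 and tw(G) ≤ 2. On the other hand G contains the 3-clique {0, 1, 2}. A clique must lie in a single bag of any decomposition, so no decomposition can have width below 2. Hence tw(G) = 2 exactly.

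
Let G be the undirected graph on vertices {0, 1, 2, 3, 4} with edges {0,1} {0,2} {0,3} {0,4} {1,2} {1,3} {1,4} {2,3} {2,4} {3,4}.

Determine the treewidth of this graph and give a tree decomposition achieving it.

With just one bag of size 5, the width is 5 − 1 = 4, so tw(G) ≤ 4. On the other hand G contains the 5-clique {0, 1, 2, 3, 4}. A clique must lie in a single bag of any decomposition, so no decomposition can have width below 4. Hence tw(G) = 4 exactly.

Treewidth 4.
One such decomposition:
Bags: B1 = {0, 1, 2, 3, 4}
Tree: (single bag)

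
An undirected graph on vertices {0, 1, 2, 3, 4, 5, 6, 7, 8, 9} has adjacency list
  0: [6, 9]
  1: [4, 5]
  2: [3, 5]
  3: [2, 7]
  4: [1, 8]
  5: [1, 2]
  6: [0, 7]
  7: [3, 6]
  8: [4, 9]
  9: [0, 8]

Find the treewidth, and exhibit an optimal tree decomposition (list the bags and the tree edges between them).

Treewidth 2.
Bags: B1 = {0, 6, 9}  B2 = {6, 8, 9}  B3 = {4, 6, 8}  B4 = {1, 4, 6}  B5 = {1, 5, 6}  B6 = {2, 5, 6}  B7 = {2, 3, 6}  B8 = {3, 6, 7}
Tree: B1–B2, B2–B3, B3–B4, B4–B5, B5–B6, B6–B7, B7–B8

The largest bag has 3 vertices, giving width 2; this decomposition certifies tw(G) ≤ 2. The edges 6–0–9–8–4–1–5–2–3–7–6 form a cycle, so G is not a tree and its treewidth is at least 2. Combining the bounds, tw(G) = 2.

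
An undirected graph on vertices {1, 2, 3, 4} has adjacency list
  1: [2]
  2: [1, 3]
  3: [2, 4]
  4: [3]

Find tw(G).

1

A width-1 tree decomposition is:
Bags: B1 = {1, 2}  B2 = {2, 3}  B3 = {3, 4}
Tree: B1–B2, B2–B3
Each bag holds 2 vertices, so the decomposition has width 1, which upper-bounds the treewidth. Any graph with an edge has treewidth ≥ 1, and G has the edge 1–2. Combining the bounds, tw(G) = 1.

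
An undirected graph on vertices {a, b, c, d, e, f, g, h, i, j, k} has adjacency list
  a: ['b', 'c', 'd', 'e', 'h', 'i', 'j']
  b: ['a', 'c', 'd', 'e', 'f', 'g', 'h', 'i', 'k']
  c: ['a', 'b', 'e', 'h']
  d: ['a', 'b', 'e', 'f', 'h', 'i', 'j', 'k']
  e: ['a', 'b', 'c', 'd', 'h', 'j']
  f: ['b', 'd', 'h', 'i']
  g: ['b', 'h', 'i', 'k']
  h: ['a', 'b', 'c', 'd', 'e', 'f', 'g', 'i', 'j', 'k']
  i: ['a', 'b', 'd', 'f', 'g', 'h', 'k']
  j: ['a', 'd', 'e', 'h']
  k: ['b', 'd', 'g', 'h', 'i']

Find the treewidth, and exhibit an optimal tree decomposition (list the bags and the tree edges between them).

Treewidth 4.
One optimal decomposition is:
Bags: B1 = {b, d, f, h, i}  B2 = {a, b, d, h, i}  B3 = {a, b, d, e, h}  B4 = {b, d, h, i, k}  B5 = {a, d, e, h, j}  B6 = {b, g, h, i, k}  B7 = {a, b, c, e, h}
Tree: B1–B2, B2–B3, B2–B4, B3–B5, B4–B6, B3–B7

Each bag holds 5 vertices, so the decomposition has width 4, which upper-bounds the treewidth. On the other hand G contains the 5-clique {a, d, e, h, j}. A clique must lie in a single bag of any decomposition, so no decomposition can have width below 4. Combining the bounds, tw(G) = 4.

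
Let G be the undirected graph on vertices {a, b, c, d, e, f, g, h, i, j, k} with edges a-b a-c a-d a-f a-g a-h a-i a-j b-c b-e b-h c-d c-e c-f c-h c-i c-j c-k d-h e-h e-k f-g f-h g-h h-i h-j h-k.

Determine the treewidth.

A width-3 tree decomposition is:
Bags: B1 = {a, b, c, h}  B2 = {a, c, d, h}  B3 = {a, c, f, h}  B4 = {a, c, h, j}  B5 = {b, c, e, h}  B6 = {a, c, h, i}  B7 = {a, f, g, h}  B8 = {c, e, h, k}
Tree: B1–B2, B2–B3, B2–B4, B1–B5, B2–B6, B3–B7, B5–B8
The largest bag has 4 vertices, giving width 3; this decomposition certifies tw(G) ≤ 3. Conversely, {a, f, g, h} is a clique of size 4, and the vertices of any clique must share a bag in every tree decomposition; so some bag has ≥ 4 vertices and tw(G) ≥ 3. The upper and lower bounds meet at 3, so that is the treewidth.

3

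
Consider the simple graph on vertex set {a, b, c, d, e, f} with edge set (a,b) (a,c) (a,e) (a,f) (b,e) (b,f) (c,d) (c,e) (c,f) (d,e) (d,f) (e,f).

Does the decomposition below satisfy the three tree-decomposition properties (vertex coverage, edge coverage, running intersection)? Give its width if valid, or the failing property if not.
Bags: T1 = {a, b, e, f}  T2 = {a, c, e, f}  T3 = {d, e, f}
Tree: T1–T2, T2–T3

A tree decomposition must satisfy three properties: every vertex lies in some bag; for every edge, both endpoints lie together in some bag; and for every vertex, the bags containing it form a connected subtree. Here edge (c,d) lies in no bag, so the decomposition is invalid.

No — edge (c,d) lies in no bag.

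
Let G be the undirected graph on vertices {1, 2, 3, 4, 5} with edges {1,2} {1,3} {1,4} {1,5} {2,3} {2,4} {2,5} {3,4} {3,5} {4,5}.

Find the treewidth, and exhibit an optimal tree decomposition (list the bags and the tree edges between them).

With just one bag of size 5, the width is 5 − 1 = 4, so tw(G) ≤ 4. For the lower bound, the 5 vertices {1, 2, 3, 4, 5} are pairwise adjacent, and any tree decomposition puts a clique entirely inside one bag — forcing width ≥ 4. The upper and lower bounds meet at 4, so that is the treewidth.

Treewidth 4.
Bags: B1 = {1, 2, 3, 4, 5}
Tree: (single bag)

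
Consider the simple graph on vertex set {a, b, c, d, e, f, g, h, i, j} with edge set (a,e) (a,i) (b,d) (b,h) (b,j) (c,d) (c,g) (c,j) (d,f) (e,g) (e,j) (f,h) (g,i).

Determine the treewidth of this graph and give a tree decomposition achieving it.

Treewidth 2.
Bags: B1 = {b, f, h}  B2 = {b, d, f}  B3 = {b, d, j}  B4 = {c, d, j}  B5 = {c, e, j}  B6 = {c, e, g}  B7 = {a, e, g}  B8 = {a, g, i}
Tree: B1–B2, B2–B3, B3–B4, B4–B5, B5–B6, B6–B7, B7–B8

Each bag holds 3 vertices, so the decomposition has width 2, which upper-bounds the treewidth. Since h–f–d–b–h is a cycle in G, G is not acyclic. Forests are exactly the graphs of treewidth ≤ 1, so tw(G) ≥ 2. Therefore the treewidth is 2.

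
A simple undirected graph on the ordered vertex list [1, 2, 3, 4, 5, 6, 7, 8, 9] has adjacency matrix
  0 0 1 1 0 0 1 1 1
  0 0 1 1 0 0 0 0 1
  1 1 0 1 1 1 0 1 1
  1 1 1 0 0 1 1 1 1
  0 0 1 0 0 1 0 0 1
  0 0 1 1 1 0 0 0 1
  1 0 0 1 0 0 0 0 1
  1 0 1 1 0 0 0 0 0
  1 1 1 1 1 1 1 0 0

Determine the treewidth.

3

A width-3 tree decomposition is:
Bags: B1 = {2, 3, 4, 9}  B2 = {1, 3, 4, 9}  B3 = {1, 4, 7, 9}  B4 = {1, 3, 4, 8}  B5 = {3, 4, 6, 9}  B6 = {3, 5, 6, 9}
Tree: B1–B2, B2–B3, B2–B4, B1–B5, B5–B6
The largest bag has 4 vertices, giving width 3; this decomposition certifies tw(G) ≤ 3. Conversely, {1, 3, 4, 8} is a clique of size 4, and the vertices of any clique must share a bag in every tree decomposition; so some bag has ≥ 4 vertices and tw(G) ≥ 3. The upper and lower bounds meet at 3, so that is the treewidth.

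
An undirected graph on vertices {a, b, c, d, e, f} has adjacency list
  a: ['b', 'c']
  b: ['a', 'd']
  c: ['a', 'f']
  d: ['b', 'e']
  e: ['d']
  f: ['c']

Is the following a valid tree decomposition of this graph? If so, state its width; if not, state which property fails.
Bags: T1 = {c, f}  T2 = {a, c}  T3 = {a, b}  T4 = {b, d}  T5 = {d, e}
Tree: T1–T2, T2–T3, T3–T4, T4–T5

Checking the three conditions: (i) the bags cover all of {a, b, c, d, e, f}; (ii) for each edge, some bag contains both endpoints; (iii) the bags containing any fixed vertex form a subtree. All hold, so the decomposition is valid with width 2 − 1 = 1.

Yes; width 1.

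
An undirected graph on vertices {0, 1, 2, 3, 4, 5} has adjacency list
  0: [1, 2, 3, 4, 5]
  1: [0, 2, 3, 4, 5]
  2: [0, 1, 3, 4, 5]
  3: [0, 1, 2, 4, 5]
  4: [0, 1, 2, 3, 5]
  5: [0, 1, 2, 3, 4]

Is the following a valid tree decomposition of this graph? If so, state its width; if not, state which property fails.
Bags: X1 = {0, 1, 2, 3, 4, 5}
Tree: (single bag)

Yes; width 5.

Vertex coverage: the bags together contain {0, 1, 2, 3, 4, 5}, the full vertex set. Edge coverage: each edge of G has both endpoints in at least one bag. Running intersection: for every vertex, the bags containing it form a connected subtree. All three properties hold, so this is a valid tree decomposition of width max|bag| − 1 = 5, and hence tw(G) ≤ 5.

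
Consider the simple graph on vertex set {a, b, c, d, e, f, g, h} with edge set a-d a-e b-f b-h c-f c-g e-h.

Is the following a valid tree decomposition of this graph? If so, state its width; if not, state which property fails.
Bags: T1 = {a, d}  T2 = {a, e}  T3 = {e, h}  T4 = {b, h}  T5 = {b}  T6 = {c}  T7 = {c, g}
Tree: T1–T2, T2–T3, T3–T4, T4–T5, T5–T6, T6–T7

No — vertex f appears in no bag.

A tree decomposition must satisfy three properties: every vertex lies in some bag; for every edge, both endpoints lie together in some bag; and for every vertex, the bags containing it form a connected subtree. Here vertex f appears in no bag, so the decomposition is invalid.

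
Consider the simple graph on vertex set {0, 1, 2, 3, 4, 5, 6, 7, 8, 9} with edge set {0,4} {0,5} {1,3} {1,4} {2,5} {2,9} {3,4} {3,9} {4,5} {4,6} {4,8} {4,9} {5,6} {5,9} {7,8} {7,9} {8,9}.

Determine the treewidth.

A width-2 tree decomposition is:
Bags: B1 = {4, 5, 9}  B2 = {0, 4, 5}  B3 = {3, 4, 9}  B4 = {4, 5, 6}  B5 = {4, 8, 9}  B6 = {7, 8, 9}  B7 = {1, 3, 4}  B8 = {2, 5, 9}
Tree: B1–B2, B1–B3, B2–B4, B1–B5, B5–B6, B3–B7, B1–B8
Each bag holds 3 vertices, so the decomposition has width 2, which upper-bounds the treewidth. On the other hand G contains the 3-clique {2, 5, 9}. A clique must lie in a single bag of any decomposition, so no decomposition can have width below 2. Combining the bounds, tw(G) = 2.

2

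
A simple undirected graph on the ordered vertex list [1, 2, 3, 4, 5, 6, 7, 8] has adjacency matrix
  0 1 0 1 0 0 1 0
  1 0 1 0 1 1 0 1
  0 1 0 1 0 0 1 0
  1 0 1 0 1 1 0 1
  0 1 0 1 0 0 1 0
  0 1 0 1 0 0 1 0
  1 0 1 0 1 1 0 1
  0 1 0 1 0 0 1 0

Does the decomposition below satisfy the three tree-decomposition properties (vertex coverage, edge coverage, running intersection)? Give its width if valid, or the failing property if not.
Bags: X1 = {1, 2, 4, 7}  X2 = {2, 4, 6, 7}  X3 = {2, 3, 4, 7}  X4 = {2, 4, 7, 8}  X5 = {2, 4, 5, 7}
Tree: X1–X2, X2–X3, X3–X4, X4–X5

Yes; width 3.

Every vertex of G appears in some bag (union = {1, 2, 3, 4, 5, 6, 7, 8}); every edge is covered by a bag; and for each vertex v the set of bags containing v is connected in the bag tree. The decomposition is therefore valid. The largest bag has 4 vertices, so the width is 3.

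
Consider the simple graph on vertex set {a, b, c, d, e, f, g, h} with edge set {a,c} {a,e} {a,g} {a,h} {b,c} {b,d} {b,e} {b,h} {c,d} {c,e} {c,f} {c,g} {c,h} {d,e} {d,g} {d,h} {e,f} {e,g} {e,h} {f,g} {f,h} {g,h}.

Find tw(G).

A width-4 tree decomposition is:
Bags: B1 = {a, c, e, g, h}  B2 = {c, e, f, g, h}  B3 = {c, d, e, g, h}  B4 = {b, c, d, e, h}
Tree: B1–B2, B2–B3, B3–B4
Every bag has size at most 5, so the width is 5 − 1 = 4 and tw(G) ≤ 4. On the other hand G contains the 5-clique {c, d, e, g, h}. A clique must lie in a single bag of any decomposition, so no decomposition can have width below 4. The upper and lower bounds meet at 4, so that is the treewidth.

4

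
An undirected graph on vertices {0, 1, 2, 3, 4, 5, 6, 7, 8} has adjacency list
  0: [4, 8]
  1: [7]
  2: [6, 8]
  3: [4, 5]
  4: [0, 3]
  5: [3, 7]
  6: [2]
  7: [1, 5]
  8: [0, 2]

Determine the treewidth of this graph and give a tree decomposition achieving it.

The largest bag has 2 vertices, giving width 1; this decomposition certifies tw(G) ≤ 1. Since G has at least one edge (e.g. 1–7), it is not an edgeless graph, so tw(G) ≥ 1. Combining the bounds, tw(G) = 1.

Treewidth 1.
Bags: B1 = {1, 7}  B2 = {5, 7}  B3 = {3, 5}  B4 = {3, 4}  B5 = {0, 4}  B6 = {0, 8}  B7 = {2, 8}  B8 = {2, 6}
Tree: B1–B2, B2–B3, B3–B4, B4–B5, B5–B6, B6–B7, B7–B8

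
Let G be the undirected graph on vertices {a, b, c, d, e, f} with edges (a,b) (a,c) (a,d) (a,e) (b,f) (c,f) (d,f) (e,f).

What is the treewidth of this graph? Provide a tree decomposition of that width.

Treewidth 2.
One such decomposition:
Bags: B1 = {a, b, f}  B2 = {a, d, f}  B3 = {a, c, f}  B4 = {a, e, f}
Tree: B1–B2, B2–B3, B3–B4

Each bag holds 3 vertices, so the decomposition has width 2, which upper-bounds the treewidth. For the lower bound, G contains the cycle a–b–f–d–a, so G is not a forest; only forests have treewidth ≤ 1, hence tw(G) ≥ 2. Combining the bounds, tw(G) = 2.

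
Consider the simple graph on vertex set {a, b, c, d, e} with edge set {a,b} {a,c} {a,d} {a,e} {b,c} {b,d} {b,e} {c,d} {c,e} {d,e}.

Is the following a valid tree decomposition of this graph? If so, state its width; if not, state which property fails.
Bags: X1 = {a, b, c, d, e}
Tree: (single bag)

Checking the three conditions: (i) the bags cover all of {a, b, c, d, e}; (ii) for each edge, some bag contains both endpoints; (iii) the bags containing any fixed vertex form a subtree. All hold, so the decomposition is valid with width 5 − 1 = 4.

Yes; width 4.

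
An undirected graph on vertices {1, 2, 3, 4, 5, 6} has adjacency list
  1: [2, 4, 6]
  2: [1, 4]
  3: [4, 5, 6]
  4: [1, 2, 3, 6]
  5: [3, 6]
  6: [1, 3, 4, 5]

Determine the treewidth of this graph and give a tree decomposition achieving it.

Treewidth 2.
Bags: B1 = {3, 4, 6}  B2 = {1, 4, 6}  B3 = {1, 2, 4}  B4 = {3, 5, 6}
Tree: B1–B2, B2–B3, B1–B4

Each bag holds 3 vertices, so the decomposition has width 2, which upper-bounds the treewidth. Conversely, {1, 2, 4} is a clique of size 3, and the vertices of any clique must share a bag in every tree decomposition; so some bag has ≥ 3 vertices and tw(G) ≥ 2. Therefore the treewidth is 2.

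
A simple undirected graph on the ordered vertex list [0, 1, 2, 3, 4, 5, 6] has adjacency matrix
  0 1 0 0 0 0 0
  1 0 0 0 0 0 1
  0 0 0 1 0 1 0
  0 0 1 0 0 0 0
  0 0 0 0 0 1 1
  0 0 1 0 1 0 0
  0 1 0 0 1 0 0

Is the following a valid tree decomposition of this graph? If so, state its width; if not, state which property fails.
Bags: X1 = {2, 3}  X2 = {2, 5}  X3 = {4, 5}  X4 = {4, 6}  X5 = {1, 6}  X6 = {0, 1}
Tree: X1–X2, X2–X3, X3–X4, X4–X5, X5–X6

Yes; width 1.

Checking the three conditions: (i) the bags cover all of {0, 1, 2, 3, 4, 5, 6}; (ii) for each edge, some bag contains both endpoints; (iii) the bags containing any fixed vertex form a subtree. All hold, so the decomposition is valid with width 2 − 1 = 1.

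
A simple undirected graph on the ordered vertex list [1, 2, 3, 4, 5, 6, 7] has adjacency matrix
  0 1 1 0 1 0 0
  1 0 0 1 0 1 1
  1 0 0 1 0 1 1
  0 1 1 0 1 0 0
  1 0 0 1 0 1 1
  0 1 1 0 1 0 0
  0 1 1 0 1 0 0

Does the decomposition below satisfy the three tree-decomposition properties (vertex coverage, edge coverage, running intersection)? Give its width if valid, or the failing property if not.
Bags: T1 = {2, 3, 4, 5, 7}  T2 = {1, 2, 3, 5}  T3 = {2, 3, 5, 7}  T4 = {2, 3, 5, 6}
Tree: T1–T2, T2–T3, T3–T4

No — bags containing vertex 7 are not connected in the tree.

A tree decomposition must satisfy three properties: every vertex lies in some bag; for every edge, both endpoints lie together in some bag; and for every vertex, the bags containing it form a connected subtree. Here bags containing vertex 7 are not connected in the tree, so the decomposition is invalid.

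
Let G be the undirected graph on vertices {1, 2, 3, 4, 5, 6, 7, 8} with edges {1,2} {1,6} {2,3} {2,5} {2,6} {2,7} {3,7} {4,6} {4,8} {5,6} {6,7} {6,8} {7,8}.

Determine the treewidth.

A width-2 tree decomposition is:
Bags: B1 = {6, 7, 8}  B2 = {2, 6, 7}  B3 = {2, 3, 7}  B4 = {1, 2, 6}  B5 = {2, 5, 6}  B6 = {4, 6, 8}
Tree: B1–B2, B2–B3, B2–B4, B4–B5, B1–B6
Each bag holds 3 vertices, so the decomposition has width 2, which upper-bounds the treewidth. For the lower bound, the 3 vertices {2, 3, 7} are pairwise adjacent, and any tree decomposition puts a clique entirely inside one bag — forcing width ≥ 2. Hence tw(G) = 2 exactly.

2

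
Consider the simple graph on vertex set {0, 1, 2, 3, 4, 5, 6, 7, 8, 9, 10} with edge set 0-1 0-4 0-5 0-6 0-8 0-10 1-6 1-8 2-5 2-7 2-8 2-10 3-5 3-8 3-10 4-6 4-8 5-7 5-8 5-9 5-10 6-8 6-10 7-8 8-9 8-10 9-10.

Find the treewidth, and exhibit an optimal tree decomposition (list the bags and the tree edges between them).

Treewidth 3.
One optimal decomposition is:
Bags: B1 = {0, 5, 8, 10}  B2 = {0, 6, 8, 10}  B3 = {0, 4, 6, 8}  B4 = {0, 1, 6, 8}  B5 = {3, 5, 8, 10}  B6 = {2, 5, 8, 10}  B7 = {2, 5, 7, 8}  B8 = {5, 8, 9, 10}
Tree: B1–B2, B2–B3, B3–B4, B1–B5, B5–B6, B6–B7, B6–B8

Each bag holds 4 vertices, so the decomposition has width 3, which upper-bounds the treewidth. Conversely, {0, 1, 6, 8} is a clique of size 4, and the vertices of any clique must share a bag in every tree decomposition; so some bag has ≥ 4 vertices and tw(G) ≥ 3. Therefore the treewidth is 3.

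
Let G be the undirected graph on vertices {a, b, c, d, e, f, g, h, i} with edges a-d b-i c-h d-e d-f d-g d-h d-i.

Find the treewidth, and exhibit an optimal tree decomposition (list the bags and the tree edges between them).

Every bag has size at most 2, so the width is 2 − 1 = 1 and tw(G) ≤ 1. Any graph with an edge has treewidth ≥ 1, and G has the edge d–h. Therefore the treewidth is 1.

Treewidth 1.
One optimal decomposition is:
Bags: B1 = {d, h}  B2 = {d, i}  B3 = {c, h}  B4 = {d, g}  B5 = {d, e}  B6 = {d, f}  B7 = {a, d}  B8 = {b, i}
Tree: B1–B2, B1–B3, B2–B4, B4–B5, B2–B6, B5–B7, B2–B8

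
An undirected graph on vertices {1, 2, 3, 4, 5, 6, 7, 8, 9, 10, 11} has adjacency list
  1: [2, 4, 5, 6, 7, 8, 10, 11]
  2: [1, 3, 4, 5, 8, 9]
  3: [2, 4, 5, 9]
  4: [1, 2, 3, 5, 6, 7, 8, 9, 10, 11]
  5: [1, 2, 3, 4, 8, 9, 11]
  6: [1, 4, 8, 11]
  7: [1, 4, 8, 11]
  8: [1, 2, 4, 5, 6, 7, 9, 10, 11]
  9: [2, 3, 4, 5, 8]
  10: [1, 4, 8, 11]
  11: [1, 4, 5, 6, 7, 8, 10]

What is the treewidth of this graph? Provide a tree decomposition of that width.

Treewidth 4.
One optimal decomposition is:
Bags: B1 = {1, 2, 4, 5, 8}  B2 = {2, 4, 5, 8, 9}  B3 = {1, 4, 5, 8, 11}  B4 = {1, 4, 7, 8, 11}  B5 = {1, 4, 6, 8, 11}  B6 = {2, 3, 4, 5, 9}  B7 = {1, 4, 8, 10, 11}
Tree: B1–B2, B1–B3, B3–B4, B4–B5, B2–B6, B4–B7

Every bag has size at most 5, so the width is 5 − 1 = 4 and tw(G) ≤ 4. On the other hand G contains the 5-clique {1, 2, 4, 5, 8}. A clique must lie in a single bag of any decomposition, so no decomposition can have width below 4. Combining the bounds, tw(G) = 4.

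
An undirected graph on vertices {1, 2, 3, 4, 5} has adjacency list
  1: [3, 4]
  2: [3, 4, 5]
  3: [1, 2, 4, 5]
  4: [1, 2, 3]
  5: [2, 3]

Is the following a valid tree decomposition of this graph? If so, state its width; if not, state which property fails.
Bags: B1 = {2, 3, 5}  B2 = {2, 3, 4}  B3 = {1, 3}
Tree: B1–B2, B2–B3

A tree decomposition must satisfy three properties: every vertex lies in some bag; for every edge, both endpoints lie together in some bag; and for every vertex, the bags containing it form a connected subtree. Here edge (4,1) lies in no bag, so the decomposition is invalid.

No — edge (4,1) lies in no bag.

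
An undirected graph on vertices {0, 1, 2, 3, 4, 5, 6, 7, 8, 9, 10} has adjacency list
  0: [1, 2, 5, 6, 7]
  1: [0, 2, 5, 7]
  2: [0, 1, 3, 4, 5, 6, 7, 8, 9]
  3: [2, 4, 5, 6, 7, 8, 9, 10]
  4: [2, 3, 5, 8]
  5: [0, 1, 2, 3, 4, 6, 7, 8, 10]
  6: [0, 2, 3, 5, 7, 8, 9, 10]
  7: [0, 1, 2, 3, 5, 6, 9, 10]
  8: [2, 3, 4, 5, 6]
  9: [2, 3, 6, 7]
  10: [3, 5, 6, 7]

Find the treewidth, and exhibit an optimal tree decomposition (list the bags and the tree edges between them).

Treewidth 4.
One such decomposition:
Bags: B1 = {2, 3, 5, 6, 7}  B2 = {2, 3, 5, 6, 8}  B3 = {0, 2, 5, 6, 7}  B4 = {0, 1, 2, 5, 7}  B5 = {2, 3, 4, 5, 8}  B6 = {2, 3, 6, 7, 9}  B7 = {3, 5, 6, 7, 10}
Tree: B1–B2, B1–B3, B3–B4, B2–B5, B1–B6, B1–B7

Every bag has size at most 5, so the width is 5 − 1 = 4 and tw(G) ≤ 4. For the lower bound, the 5 vertices {2, 3, 6, 7, 9} are pairwise adjacent, and any tree decomposition puts a clique entirely inside one bag — forcing width ≥ 4. Hence tw(G) = 4 exactly.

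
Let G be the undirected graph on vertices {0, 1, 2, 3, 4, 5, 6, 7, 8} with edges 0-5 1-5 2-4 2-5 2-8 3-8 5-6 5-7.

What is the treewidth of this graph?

A width-1 tree decomposition is:
Bags: B1 = {2, 5}  B2 = {5, 7}  B3 = {2, 4}  B4 = {2, 8}  B5 = {5, 6}  B6 = {3, 8}  B7 = {1, 5}  B8 = {0, 5}
Tree: B1–B2, B1–B3, B3–B4, B1–B5, B4–B6, B1–B7, B5–B8
Each bag holds 2 vertices, so the decomposition has width 1, which upper-bounds the treewidth. Any graph with an edge has treewidth ≥ 1, and G has the edge 2–5. The upper and lower bounds meet at 1, so that is the treewidth.

1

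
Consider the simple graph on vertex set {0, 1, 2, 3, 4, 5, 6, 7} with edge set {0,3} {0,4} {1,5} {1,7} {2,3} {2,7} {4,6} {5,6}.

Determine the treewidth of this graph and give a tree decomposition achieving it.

Treewidth 2.
One optimal decomposition is:
Bags: B1 = {0, 4, 6}  B2 = {0, 5, 6}  B3 = {0, 1, 5}  B4 = {0, 1, 7}  B5 = {0, 2, 7}  B6 = {0, 2, 3}
Tree: B1–B2, B2–B3, B3–B4, B4–B5, B5–B6

Every bag has size at most 3, so the width is 3 − 1 = 2 and tw(G) ≤ 2. The edges 0–4–6–5–1–7–2–3–0 form a cycle, so G is not a tree and its treewidth is at least 2. Combining the bounds, tw(G) = 2.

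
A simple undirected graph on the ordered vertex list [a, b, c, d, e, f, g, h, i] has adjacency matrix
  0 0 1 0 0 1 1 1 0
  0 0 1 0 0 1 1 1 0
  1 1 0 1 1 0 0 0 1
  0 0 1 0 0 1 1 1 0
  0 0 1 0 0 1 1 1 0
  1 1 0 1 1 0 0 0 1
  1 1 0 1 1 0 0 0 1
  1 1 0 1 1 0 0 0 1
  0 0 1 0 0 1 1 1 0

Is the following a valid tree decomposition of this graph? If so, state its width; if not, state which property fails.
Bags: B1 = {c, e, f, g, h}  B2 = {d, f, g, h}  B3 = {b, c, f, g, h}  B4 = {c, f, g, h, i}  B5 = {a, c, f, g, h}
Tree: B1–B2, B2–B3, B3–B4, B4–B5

A tree decomposition must satisfy three properties: every vertex lies in some bag; for every edge, both endpoints lie together in some bag; and for every vertex, the bags containing it form a connected subtree. Here edge (c,d) lies in no bag, so the decomposition is invalid.

No — edge (c,d) lies in no bag.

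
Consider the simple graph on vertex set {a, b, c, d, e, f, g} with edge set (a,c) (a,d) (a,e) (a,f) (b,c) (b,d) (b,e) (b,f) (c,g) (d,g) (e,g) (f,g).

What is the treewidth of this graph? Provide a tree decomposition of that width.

The largest bag has 4 vertices, giving width 3; this decomposition certifies tw(G) ≤ 3. For the lower bound: the 4 vertex sets {d,g}, {b,e}, {a}, {f} are disjoint, each induces a connected subgraph, and every pair is joined by at least one edge of G. Contracting each set to a single vertex therefore yields K_{4} as a minor, and since treewidth is minor-monotone, tw(G) ≥ tw(K_{4}) = 3. Therefore the treewidth is 3.

Treewidth 3.
One optimal decomposition is:
Bags: B1 = {a, b, d, g}  B2 = {a, b, e, g}  B3 = {a, b, f, g}  B4 = {a, b, c, g}
Tree: B1–B2, B2–B3, B3–B4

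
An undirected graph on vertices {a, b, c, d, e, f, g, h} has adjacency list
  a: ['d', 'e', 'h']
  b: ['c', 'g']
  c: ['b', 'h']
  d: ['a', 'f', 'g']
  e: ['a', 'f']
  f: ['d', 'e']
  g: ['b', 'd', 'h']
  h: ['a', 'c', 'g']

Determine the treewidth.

2

A width-2 tree decomposition is:
Bags: B1 = {b, c, g}  B2 = {c, g, h}  B3 = {d, g, h}  B4 = {a, d, h}  B5 = {a, d, f}  B6 = {a, e, f}
Tree: B1–B2, B2–B3, B3–B4, B4–B5, B5–B6
The largest bag has 3 vertices, giving width 2; this decomposition certifies tw(G) ≤ 2. The edges b–c–h–g–b form a cycle, so G is not a tree and its treewidth is at least 2. The upper and lower bounds meet at 2, so that is the treewidth.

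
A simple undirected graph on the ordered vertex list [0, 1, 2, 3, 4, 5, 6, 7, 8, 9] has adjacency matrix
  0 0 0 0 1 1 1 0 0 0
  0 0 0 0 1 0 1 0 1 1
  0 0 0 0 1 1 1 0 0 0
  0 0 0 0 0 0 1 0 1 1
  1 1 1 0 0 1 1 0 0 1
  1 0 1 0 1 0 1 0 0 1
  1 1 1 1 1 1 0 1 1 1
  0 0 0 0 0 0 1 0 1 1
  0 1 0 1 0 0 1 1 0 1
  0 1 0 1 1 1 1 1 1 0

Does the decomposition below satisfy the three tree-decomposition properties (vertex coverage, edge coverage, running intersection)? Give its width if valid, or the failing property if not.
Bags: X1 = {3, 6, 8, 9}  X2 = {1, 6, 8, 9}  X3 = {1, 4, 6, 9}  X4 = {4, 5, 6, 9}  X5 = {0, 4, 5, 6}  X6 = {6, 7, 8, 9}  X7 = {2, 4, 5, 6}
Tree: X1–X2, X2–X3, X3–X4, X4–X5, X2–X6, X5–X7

Checking the three conditions: (i) the bags cover all of {0, 1, 2, 3, 4, 5, 6, 7, 8, 9}; (ii) for each edge, some bag contains both endpoints; (iii) the bags containing any fixed vertex form a subtree. All hold, so the decomposition is valid with width 4 − 1 = 3.

Yes; width 3.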